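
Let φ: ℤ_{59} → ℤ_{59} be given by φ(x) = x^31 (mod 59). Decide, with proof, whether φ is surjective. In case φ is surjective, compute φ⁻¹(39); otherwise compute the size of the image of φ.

Since 59 is prime, the nonzero elements of ℤ_{59} form a cyclic group of order 58.
As gcd(31, 58) = 1, raising to the 31st power is a bijection on this group: if a^31 ≡ b^31 then (ab^{−1})^31 = 1, and the only element of order dividing gcd(31, 58) = 1 is 1, so a = b.
With φ(0) = 0 this makes φ injective on all of ℤ_{59}, hence bijective (finite equal-size domain and codomain). In particular φ is surjective.
Since φ is surjective, we find the preimage of 39. The inverse of x ↦ x^31 on (ℤ_{59})^× is x ↦ x^15, because 31·15 = 465 = 8·58 + 1 ≡ 1 (mod 58) and x^{58} = 1 for x ≠ 0 (Fermat). So φ⁻¹(39) = 39^15 mod 59.
Repeated squaring mod 59: 39^1 ≡ 39, 39^2 ≡ 39² = 1521 ≡ 46, 39^4 ≡ 46² = 2116 ≡ 51, 39^8 ≡ 51² = 2601 ≡ 5. Since 15 = 8 + 4 + 2 + 1, 39^15 ≡ 5·51·46·39: 5·51 = 255 ≡ 19, then 19·46 = 874 ≡ 48, then 48·39 = 1872 ≡ 43. So 39^15 ≡ 43 (mod 59).
Hence φ⁻¹(39) = 43.

43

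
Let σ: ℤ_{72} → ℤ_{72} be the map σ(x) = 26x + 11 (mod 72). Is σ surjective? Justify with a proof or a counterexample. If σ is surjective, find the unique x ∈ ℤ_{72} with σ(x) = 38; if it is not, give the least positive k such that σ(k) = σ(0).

Since gcd(26, 72) = 2, we have 26x ≡ 0 (mod 2) for all x, so σ(x) ≡ 1 (mod 2).
But 0 ≢ 1 (mod 2), so 0 ∈ ℤ_{72} has no preimage. So σ is not surjective.
Since σ is not surjective, we find the least positive k with σ(k) = σ(0): this means 26k ≡ 0 (mod 72), i.e. 72 ∣ 26k. Since gcd(26, 72) = 2, dividing through by 2 this holds exactly when 36 ∣ 13k, and as gcd(13, 36) = 1, exactly when 36 ∣ k.
The smallest positive such k is 36.

36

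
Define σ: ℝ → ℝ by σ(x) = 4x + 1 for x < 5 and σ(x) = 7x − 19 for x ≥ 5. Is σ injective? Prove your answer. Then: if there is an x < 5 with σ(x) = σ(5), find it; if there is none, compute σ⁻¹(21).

Both pieces are strictly increasing (slopes 4 and 7), so each is injective on its own interval.
The left piece maps (−∞, 5) onto (−∞, 21); the right piece maps [5, ∞) onto [16, ∞).
These images overlap. In particular σ(5) = 16 (right piece), and solving 4x + 1 = 16 on the left piece gives x = 15/4 < 5.
So σ(15/4) = σ(5) with 15/4 ≠ 5, and σ is not injective. This x = 15/4 is the requested value below 5.

15/4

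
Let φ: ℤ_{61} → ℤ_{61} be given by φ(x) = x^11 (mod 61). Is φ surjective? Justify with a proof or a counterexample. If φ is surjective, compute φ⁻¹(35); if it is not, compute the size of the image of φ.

2

Since 61 is prime, the nonzero elements of ℤ_{61} form a cyclic group of order 60.
As gcd(11, 60) = 1, raising to the 11th power is a bijection on this group: if u^11 ≡ v^11 then (uv^{−1})^11 = 1, and the only element of order dividing gcd(11, 60) = 1 is 1, so u = v.
With φ(0) = 0 this makes φ injective on all of ℤ_{61}, hence bijective (finite equal-size domain and codomain). In particular φ is surjective.
Since φ is surjective, we find the preimage of 35. The inverse of x ↦ x^11 on (ℤ_{61})^× is x ↦ x^11, because 11·11 = 121 = 2·60 + 1 ≡ 1 (mod 60) and x^{60} = 1 for x ≠ 0 (Fermat). So φ⁻¹(35) = 35^11 mod 61.
Repeated squaring mod 61: 35^1 ≡ 35, 35^2 ≡ 35² = 1225 ≡ 5, 35^4 ≡ 5² = 25, 35^8 ≡ 25² = 625 ≡ 15. Since 11 = 8 + 2 + 1, 35^11 ≡ 15·5·35: 15·5 = 75 ≡ 14, then 14·35 = 490 ≡ 2. So 35^11 ≡ 2 (mod 61).
Hence φ⁻¹(35) = 2.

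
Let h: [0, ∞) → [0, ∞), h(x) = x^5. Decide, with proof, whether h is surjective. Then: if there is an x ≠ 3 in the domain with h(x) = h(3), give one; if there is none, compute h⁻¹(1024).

For any y ∈ [0, ∞), x = y^{1/5} ∈ [0, ∞) gives h(x) = y, so h is surjective.
Since x ↦ x^5 is strictly increasing on [0, ∞), it is injective there, so no x ≠ 3 in the domain has h(x) = h(3). We therefore compute h⁻¹(1024) = 1024^{1/5} = 4 (indeed 4^5 = 1024).

4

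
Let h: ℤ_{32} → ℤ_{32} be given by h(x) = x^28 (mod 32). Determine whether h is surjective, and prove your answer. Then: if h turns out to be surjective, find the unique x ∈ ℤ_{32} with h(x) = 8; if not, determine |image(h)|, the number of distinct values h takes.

h(0) = 0^28 = 0.
h(2): Repeated squaring mod 32: 2^1 ≡ 2, 2^2 ≡ 2² = 4, 2^4 ≡ 4² = 16, 2^8 ≡ 16² = 256 ≡ 0, 2^16 ≡ 0² = 0. Since 28 = 16 + 8 + 4, 2^28 ≡ 0·0·16: 0·0 = 0, then 0·16 = 0. So 2^28 ≡ 0 (mod 32).
So h(0) = h(2) = 0 while 0 ≠ 2, thus h is not injective.
A non-injective map from the 32-element set ℤ_{32} to itself takes at most 31 distinct values, so it cannot be surjective. So h is not surjective.
Since h is not surjective, we determine |image(h)|. Computing x^28 mod 32 for each x (by repeated squaring, reducing mod 32 at every step), the values h(0), h(1), …, h(31) are: 0, 1, 0, 17, 0, 17, 0, 1, 0, 1, 0, 17, 0, 17, 0, 1, 0, 1, 0, 17, 0, 17, 0, 1, 0, 1, 0, 17, 0, 17, 0, 1.
The distinct values are {0, 1, 17}; there are 3 of them.

3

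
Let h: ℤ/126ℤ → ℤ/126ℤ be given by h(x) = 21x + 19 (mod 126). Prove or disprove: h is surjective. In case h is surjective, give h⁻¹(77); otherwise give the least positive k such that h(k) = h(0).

6

Since gcd(21, 126) = 21, we have 21x ≡ 0 (mod 21) for all x, so h(x) ≡ 19 (mod 21).
But 0 ≢ 19 (mod 21), so 0 ∈ ℤ/126ℤ has no preimage. Thus h is not surjective.
Since h is not surjective, we find the least positive k with h(k) = h(0): this means 21k ≡ 0 (mod 126), i.e. 126 ∣ 21k. Since gcd(21, 126) = 21, dividing through by 21 this holds exactly when 6 ∣ k.
The smallest positive such k is 6.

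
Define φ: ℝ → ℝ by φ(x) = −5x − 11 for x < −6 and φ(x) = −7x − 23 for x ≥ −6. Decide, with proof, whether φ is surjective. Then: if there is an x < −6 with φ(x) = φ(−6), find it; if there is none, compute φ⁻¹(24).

Both pieces are strictly decreasing (slopes −5 and −7), so each is injective on its own interval.
The left piece maps (−∞, −6) onto (19, ∞); the right piece maps [−6, ∞) onto (−∞, 19].
These images together cover ℝ, so φ is surjective.
Because the two images are disjoint, no x < −6 has φ(x) = φ(−6), so we compute φ⁻¹(24): 24 lies in (19, ∞), so solve −5x − 11 = 24: x = (24 + 11)/(−5) = −7.

-7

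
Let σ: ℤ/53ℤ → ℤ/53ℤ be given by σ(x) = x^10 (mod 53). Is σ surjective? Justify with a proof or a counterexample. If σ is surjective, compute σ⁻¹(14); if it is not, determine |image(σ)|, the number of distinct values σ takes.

27

σ(26): Repeated squaring mod 53: 26^1 ≡ 26, 26^2 ≡ 26² = 676 ≡ 40, 26^4 ≡ 40² = 1600 ≡ 10, 26^8 ≡ 10² = 100 ≡ 47. Since 10 = 8 + 2, 26^10 ≡ 47·40: 47·40 = 1880 ≡ 25. So 26^10 ≡ 25 (mod 53).
σ(27): Repeated squaring mod 53: 27^1 ≡ 27, 27^2 ≡ 27² = 729 ≡ 40, 27^4 ≡ 40² = 1600 ≡ 10, 27^8 ≡ 10² = 100 ≡ 47. Since 10 = 8 + 2, 27^10 ≡ 47·40: 47·40 = 1880 ≡ 25. So 27^10 ≡ 25 (mod 53).
So σ(26) = σ(27) = 25 while 26 ≠ 27, thus σ is not injective.
A non-injective map from the 53-element set ℤ/53ℤ to itself takes at most 52 distinct values, so it cannot be surjective. Hence σ is not surjective.
Since σ is not surjective, we determine |image(σ)|. Computing x^10 mod 53 for each x (by repeated squaring, reducing mod 53 at every step), the values σ(0), σ(1), …, σ(52) are: 0, 1, 17, 7, 24, 4, 13, 36, 37, 49, 15, 44, 9, 42, 29, 28, 46, 10, 38, 11, 43, 40, 6, 52, 47, 16, 25, 25, 16, 47, 52, 6, 40, 43, 11, 38, 10, 46, 28, 29, 42, 9, 44, 15, 49, 37, 36, 13, 4, 24, 7, 17, 1.
The distinct values are {0, 1, 4, 6, 7, 9, 10, 11, 13, 15, 16, 17, 24, 25, 28, 29, 36, 37, 38, 40, 42, 43, 44, 46, 47, 49, 52}; there are 27 of them.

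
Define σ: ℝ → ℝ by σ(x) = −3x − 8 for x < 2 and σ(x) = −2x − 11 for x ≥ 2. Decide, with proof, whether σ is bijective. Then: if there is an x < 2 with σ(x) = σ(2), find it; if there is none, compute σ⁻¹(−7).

-1/3

Both pieces are strictly decreasing (slopes −3 and −2), so each is injective on its own interval.
The left piece maps (−∞, 2) onto (−14, ∞); the right piece maps [2, ∞) onto (−∞, −15].
The images leave a gap (−14 has no preimage), so σ is not surjective, hence not bijective.
Because the two images are disjoint, no x < 2 has σ(x) = σ(2), so we compute σ⁻¹(−7): −7 lies in (−14, ∞), so solve −3x − 8 = −7: x = (−7 + 8)/(−3) = −1/3.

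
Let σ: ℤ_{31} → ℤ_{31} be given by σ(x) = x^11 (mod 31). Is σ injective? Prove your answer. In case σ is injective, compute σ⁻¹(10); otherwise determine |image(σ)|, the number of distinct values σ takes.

19

Since 31 is prime, the nonzero elements of ℤ_{31} form a cyclic group of order 30.
As gcd(11, 30) = 1, raising to the 11th power is a bijection on this group: if u^11 ≡ v^11 then (uv^{−1})^11 = 1, and the only element of order dividing gcd(11, 30) = 1 is 1, so u = v.
With σ(0) = 0 this makes σ injective on all of ℤ_{31}, hence bijective (finite equal-size domain and codomain). In particular σ is injective.
Since σ is injective, we find the preimage of 10. The inverse of x ↦ x^11 on (ℤ_{31})^× is x ↦ x^11, because 11·11 = 121 = 4·30 + 1 ≡ 1 (mod 30) and x^{30} = 1 for x ≠ 0 (Fermat). So σ⁻¹(10) = 10^11 mod 31.
Repeated squaring mod 31: 10^1 ≡ 10, 10^2 ≡ 10² = 100 ≡ 7, 10^4 ≡ 7² = 49 ≡ 18, 10^8 ≡ 18² = 324 ≡ 14. Since 11 = 8 + 2 + 1, 10^11 ≡ 14·7·10: 14·7 = 98 ≡ 5, then 5·10 = 50 ≡ 19. So 10^11 ≡ 19 (mod 31).
Hence σ⁻¹(10) = 19.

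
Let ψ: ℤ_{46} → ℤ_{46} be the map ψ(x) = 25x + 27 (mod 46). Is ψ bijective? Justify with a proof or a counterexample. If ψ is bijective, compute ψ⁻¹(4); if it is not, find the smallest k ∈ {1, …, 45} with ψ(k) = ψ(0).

23

Recall: ψ is injective when ψ(x_1) = ψ(x_2) forces x_1 = x_2.
If ψ(x_1) = ψ(x_2), then 25x_1 ≡ 25x_2 (mod 46). Because gcd(25, 46) = 1, we may cancel 25 to get x_1 ≡ x_2 (mod 46).
We now compute 25⁻¹ mod 46 explicitly. Euclid's algorithm: 46 = 1·25 + 21, 25 = 1·21 + 4, 21 = 5·4 + 1; back-substituting gives 1 = 35·25 − 19·46, so 25⁻¹ ≡ 35 (mod 46).
For any y ∈ ℤ_{46}, x = 35(y − 27) mod 46 satisfies ψ(x) = 25·35(y − 27) + 27 ≡ y (since 25·35 ≡ 1 mod 46). So every y has a preimage.
So ψ is bijective.
Since ψ is bijective, we compute ψ⁻¹(4): solve 25x + 27 ≡ 4 (mod 46), i.e. 25x ≡ 23 (mod 46).
Multiplying by 25⁻¹ = 35 gives x ≡ 35·23 = 805 = 17·46 + 23 ≡ 23 (mod 46).
Check: ψ(23) = 25·23 + 27 = 602 = 13·46 + 4 ≡ 4 (mod 46).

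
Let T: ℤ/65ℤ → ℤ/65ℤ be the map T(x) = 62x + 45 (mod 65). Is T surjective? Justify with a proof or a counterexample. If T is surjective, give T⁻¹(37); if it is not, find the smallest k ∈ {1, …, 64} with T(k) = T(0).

46

Since gcd(62, 65) = 1, 62 is invertible modulo 65. Euclid's algorithm: 65 = 1·62 + 3, 62 = 20·3 + 2, 3 = 1·2 + 1; back-substituting gives 1 = 43·62 − 41·65, so 62⁻¹ ≡ 43 (mod 65).
Then y ↦ 43(y − 45) is a two-sided inverse to T, so every y ∈ ℤ/65ℤ has a preimage.
So T is surjective.
Since T is surjective, we compute T⁻¹(37): solve 62x + 45 ≡ 37 (mod 65), i.e. 62x ≡ 57 (mod 65).
Multiplying by 62⁻¹ = 43 gives x ≡ 43·57 = 2451 = 37·65 + 46 ≡ 46 (mod 65).
Check: T(46) = 62·46 + 45 = 2897 = 44·65 + 37 ≡ 37 (mod 65).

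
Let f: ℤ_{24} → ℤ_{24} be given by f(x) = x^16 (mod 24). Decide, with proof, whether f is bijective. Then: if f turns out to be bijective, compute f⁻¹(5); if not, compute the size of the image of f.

f(2): Repeated squaring mod 24: 2^1 ≡ 2, 2^2 ≡ 2² = 4, 2^4 ≡ 4² = 16, 2^8 ≡ 16² = 256 ≡ 16, 2^16 ≡ 16² = 256 ≡ 16. So 2^16 ≡ 16 (mod 24).
f(4): Repeated squaring mod 24: 4^1 ≡ 4, 4^2 ≡ 4² = 16, 4^4 ≡ 16² = 256 ≡ 16, 4^8 ≡ 16² = 256 ≡ 16, 4^16 ≡ 16² = 256 ≡ 16. So 4^16 ≡ 16 (mod 24).
So f(2) = f(4) = 16 while 2 ≠ 4, hence f is not injective, hence not bijective.
Since f is not bijective, we determine |image(f)|. Computing x^16 mod 24 for each x (by repeated squaring, reducing mod 24 at every step), the values f(0), f(1), …, f(23) are: 0, 1, 16, 9, 16, 1, 0, 1, 16, 9, 16, 1, 0, 1, 16, 9, 16, 1, 0, 1, 16, 9, 16, 1.
The distinct values are {0, 1, 9, 16}; there are 4 of them.

4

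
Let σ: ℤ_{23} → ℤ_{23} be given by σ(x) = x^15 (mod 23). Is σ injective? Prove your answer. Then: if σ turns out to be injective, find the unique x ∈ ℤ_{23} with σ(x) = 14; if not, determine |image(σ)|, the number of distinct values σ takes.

7

Since 23 is prime, the nonzero elements of ℤ_{23} form a cyclic group of order 22.
As gcd(15, 22) = 1, raising to the 15th power is a bijection on this group: if a^15 ≡ b^15 then (ab^{−1})^15 = 1, and the only element of order dividing gcd(15, 22) = 1 is 1, so a = b.
With σ(0) = 0 this makes σ injective on all of ℤ_{23}, hence bijective (finite equal-size domain and codomain). In particular σ is injective.
Since σ is injective, we find the preimage of 14. The inverse of x ↦ x^15 on (ℤ_{23})^× is x ↦ x^3, because 15·3 = 45 = 2·22 + 1 ≡ 1 (mod 22) and x^{22} = 1 for x ≠ 0 (Fermat). So σ⁻¹(14) = 14^3 mod 23.
Repeated squaring mod 23: 14^1 ≡ 14, 14^2 ≡ 14² = 196 ≡ 12. Since 3 = 2 + 1, 14^3 ≡ 12·14: 12·14 = 168 ≡ 7. So 14^3 ≡ 7 (mod 23).
Hence σ⁻¹(14) = 7.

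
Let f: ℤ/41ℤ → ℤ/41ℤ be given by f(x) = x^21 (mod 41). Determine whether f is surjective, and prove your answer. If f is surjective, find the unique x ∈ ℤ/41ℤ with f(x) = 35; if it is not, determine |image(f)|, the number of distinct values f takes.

6

Since 41 is prime, the nonzero elements of ℤ/41ℤ form a cyclic group of order 40.
As gcd(21, 40) = 1, raising to the 21st power is a bijection on this group: if s^21 ≡ t^21 then (st^{−1})^21 = 1, and the only element of order dividing gcd(21, 40) = 1 is 1, so s = t.
With f(0) = 0 this makes f injective on all of ℤ/41ℤ, hence bijective (finite equal-size domain and codomain). In particular f is surjective.
Since f is surjective, we find the preimage of 35. The inverse of x ↦ x^21 on (ℤ/41ℤ)^× is x ↦ x^21, because 21·21 = 441 = 11·40 + 1 ≡ 1 (mod 40) and x^{40} = 1 for x ≠ 0 (Fermat). So f⁻¹(35) = 35^21 mod 41.
Repeated squaring mod 41: 35^1 ≡ 35, 35^2 ≡ 35² = 1225 ≡ 36, 35^4 ≡ 36² = 1296 ≡ 25, 35^8 ≡ 25² = 625 ≡ 10, 35^16 ≡ 10² = 100 ≡ 18. Since 21 = 16 + 4 + 1, 35^21 ≡ 18·25·35: 18·25 = 450 ≡ 40, then 40·35 = 1400 ≡ 6. So 35^21 ≡ 6 (mod 41).
Hence f⁻¹(35) = 6.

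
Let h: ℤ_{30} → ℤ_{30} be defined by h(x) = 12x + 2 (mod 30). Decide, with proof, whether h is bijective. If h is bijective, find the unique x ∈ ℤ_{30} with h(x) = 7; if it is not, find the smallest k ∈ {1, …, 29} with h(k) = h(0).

5

We have gcd(12, 30) = 6 > 1. Taking u = 0 and v = 5: h(0) = 2 and h(5) = 12·5 + 2 = 62 ≡ 2 (mod 30).
So h(0) = h(5) while 0 ≠ 5, hence h is not injective, hence not bijective.
Since h is not bijective, we find the least positive k with h(k) = h(0): this means 12k ≡ 0 (mod 30), i.e. 30 ∣ 12k. Since gcd(12, 30) = 6, dividing through by 6 this holds exactly when 5 ∣ 2k, and as gcd(2, 5) = 1, exactly when 5 ∣ k.
The smallest positive such k is 5.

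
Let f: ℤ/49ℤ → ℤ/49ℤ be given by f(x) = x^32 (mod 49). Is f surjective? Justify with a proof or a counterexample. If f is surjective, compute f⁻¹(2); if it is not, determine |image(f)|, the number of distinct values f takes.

f(0) = 0^32 = 0.
f(7): Repeated squaring mod 49: 7^1 ≡ 7, 7^2 ≡ 7² = 49 ≡ 0, 7^4 ≡ 0² = 0, 7^8 ≡ 0² = 0, 7^16 ≡ 0² = 0, 7^32 ≡ 0² = 0. So 7^32 ≡ 0 (mod 49).
So f(0) = f(7) = 0 while 0 ≠ 7, so f is not injective.
A non-injective map from the 49-element set ℤ/49ℤ to itself takes at most 48 distinct values, so it cannot be surjective. Therefore f is not surjective.
Since f is not surjective, we determine |image(f)|. Computing x^32 mod 49 for each x (by repeated squaring, reducing mod 49 at every step), the values f(0), f(1), …, f(48) are: 0, 1, 39, 37, 2, 32, 22, 0, 29, 46, 23, 16, 25, 43, 0, 8, 4, 9, 30, 18, 15, 0, 36, 11, 44, 44, 11, 36, 0, 15, 18, 30, 9, 4, 8, 0, 43, 25, 16, 23, 46, 29, 0, 22, 32, 2, 37, 39, 1.
The distinct values are {0, 1, 2, 4, 8, 9, 11, 15, 16, 18, 22, 23, 25, 29, 30, 32, 36, 37, 39, 43, 44, 46}; there are 22 of them.

22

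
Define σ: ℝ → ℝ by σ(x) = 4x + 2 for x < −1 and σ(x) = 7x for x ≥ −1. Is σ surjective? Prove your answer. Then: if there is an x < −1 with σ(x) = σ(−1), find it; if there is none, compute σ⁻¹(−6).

Both pieces are strictly increasing (slopes 4 and 7), so each is injective on its own interval.
The left piece maps (−∞, −1) onto (−∞, −2); the right piece maps [−1, ∞) onto [−7, ∞).
The union (−∞, −2) ∪ [−7, ∞) covers ℝ, so σ is surjective.
For the follow-up: the images overlap, so an x < −1 with σ(x) = σ(−1) exists. σ(−1) = −7; solving 4x + 2 = −7 for x < −1 gives x = (−7 − 2)/4 = −9/4.

-9/4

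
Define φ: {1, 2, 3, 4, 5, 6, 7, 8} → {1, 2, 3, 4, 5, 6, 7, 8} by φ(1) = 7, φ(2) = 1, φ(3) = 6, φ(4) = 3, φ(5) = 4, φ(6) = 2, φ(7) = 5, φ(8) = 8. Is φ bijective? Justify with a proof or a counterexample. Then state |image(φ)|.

The values 7, 1, 6, 3, 4, 2, 5, 8 are a permutation of {1, 2, 3, 4, 5, 6, 7, 8}: each element appears exactly once.
So φ is injective and surjective, hence bijective.
The image of φ is {1, 2, 3, 4, 5, 6, 7, 8}, which has 8 elements.

8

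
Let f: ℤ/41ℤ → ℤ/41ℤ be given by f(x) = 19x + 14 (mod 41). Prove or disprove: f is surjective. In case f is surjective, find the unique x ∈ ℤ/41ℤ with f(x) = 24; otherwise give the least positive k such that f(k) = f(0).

7

By definition, surjectivity means every element of the codomain has a preimage under f.
Since gcd(19, 41) = 1, 19 is invertible modulo 41. Euclid's algorithm: 41 = 2·19 + 3, 19 = 6·3 + 1; back-substituting gives 1 = 13·19 − 6·41, so 19⁻¹ ≡ 13 (mod 41).
For any y ∈ ℤ/41ℤ, x = 13(y − 14) mod 41 satisfies f(x) = 19·13(y − 14) + 14 ≡ y (since 19·13 ≡ 1 mod 41). So every y has a preimage.
Hence f is surjective.
Since f is surjective, we compute f⁻¹(24): solve 19x + 14 ≡ 24 (mod 41), i.e. 19x ≡ 10 (mod 41).
Multiplying by 19⁻¹ = 13 gives x ≡ 13·10 = 130 = 3·41 + 7 ≡ 7 (mod 41).
Check: f(7) = 19·7 + 14 = 147 = 3·41 + 24 ≡ 24 (mod 41).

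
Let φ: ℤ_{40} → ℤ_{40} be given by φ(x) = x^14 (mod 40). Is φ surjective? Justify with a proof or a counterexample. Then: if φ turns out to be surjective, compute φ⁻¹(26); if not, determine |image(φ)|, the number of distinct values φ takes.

6

φ(4): Repeated squaring mod 40: 4^1 ≡ 4, 4^2 ≡ 4² = 16, 4^4 ≡ 16² = 256 ≡ 16, 4^8 ≡ 16² = 256 ≡ 16. Since 14 = 8 + 4 + 2, 4^14 ≡ 16·16·16: 16·16 = 256 ≡ 16, then 16·16 = 256 ≡ 16. So 4^14 ≡ 16 (mod 40).
φ(6): Repeated squaring mod 40: 6^1 ≡ 6, 6^2 ≡ 6² = 36, 6^4 ≡ 36² = 1296 ≡ 16, 6^8 ≡ 16² = 256 ≡ 16. Since 14 = 8 + 4 + 2, 6^14 ≡ 16·16·36: 16·16 = 256 ≡ 16, then 16·36 = 576 ≡ 16. So 6^14 ≡ 16 (mod 40).
So φ(4) = φ(6) = 16 while 4 ≠ 6, therefore φ is not injective.
A non-injective map from the 40-element set ℤ_{40} to itself takes at most 39 distinct values, so it cannot be surjective. So φ is not surjective.
Since φ is not surjective, we determine |image(φ)|. Computing x^14 mod 40 for each x (by repeated squaring, reducing mod 40 at every step), the values φ(0), φ(1), …, φ(39) are: 0, 1, 24, 9, 16, 25, 16, 9, 24, 1, 0, 1, 24, 9, 16, 25, 16, 9, 24, 1, 0, 1, 24, 9, 16, 25, 16, 9, 24, 1, 0, 1, 24, 9, 16, 25, 16, 9, 24, 1.
The distinct values are {0, 1, 9, 16, 24, 25}; there are 6 of them.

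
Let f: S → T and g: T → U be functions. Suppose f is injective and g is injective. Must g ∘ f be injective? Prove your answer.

injective

Suppose (g ∘ f)(s) = (g ∘ f)(t), i.e. g(f(s)) = g(f(t)).
Since g is injective, f(s) = f(t). Since f is injective, s = t. So g ∘ f is injective.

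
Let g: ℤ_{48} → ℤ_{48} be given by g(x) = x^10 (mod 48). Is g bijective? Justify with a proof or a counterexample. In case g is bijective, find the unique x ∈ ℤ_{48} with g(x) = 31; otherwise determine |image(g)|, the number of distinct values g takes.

6

g(2): Repeated squaring mod 48: 2^1 ≡ 2, 2^2 ≡ 2² = 4, 2^4 ≡ 4² = 16, 2^8 ≡ 16² = 256 ≡ 16. Since 10 = 8 + 2, 2^10 ≡ 16·4: 16·4 = 64 ≡ 16. So 2^10 ≡ 16 (mod 48).
g(4): Repeated squaring mod 48: 4^1 ≡ 4, 4^2 ≡ 4² = 16, 4^4 ≡ 16² = 256 ≡ 16, 4^8 ≡ 16² = 256 ≡ 16. Since 10 = 8 + 2, 4^10 ≡ 16·16: 16·16 = 256 ≡ 16. So 4^10 ≡ 16 (mod 48).
So g(2) = g(4) = 16 while 2 ≠ 4, thus g is not injective, hence not bijective.
Since g is not bijective, we determine |image(g)|. Computing x^10 mod 48 for each x (by repeated squaring, reducing mod 48 at every step), the values g(0), g(1), …, g(47) are: 0, 1, 16, 9, 16, 25, 0, 1, 16, 33, 16, 25, 0, 25, 16, 33, 16, 1, 0, 25, 16, 9, 16, 1, 0, 1, 16, 9, 16, 25, 0, 1, 16, 33, 16, 25, 0, 25, 16, 33, 16, 1, 0, 25, 16, 9, 16, 1.
The distinct values are {0, 1, 9, 16, 25, 33}; there are 6 of them.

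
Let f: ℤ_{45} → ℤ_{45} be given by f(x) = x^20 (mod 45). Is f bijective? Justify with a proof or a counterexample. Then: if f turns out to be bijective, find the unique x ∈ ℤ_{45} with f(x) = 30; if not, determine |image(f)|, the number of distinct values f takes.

f(3): Repeated squaring mod 45: 3^1 ≡ 3, 3^2 ≡ 3² = 9, 3^4 ≡ 9² = 81 ≡ 36, 3^8 ≡ 36² = 1296 ≡ 36, 3^16 ≡ 36² = 1296 ≡ 36. Since 20 = 16 + 4, 3^20 ≡ 36·36: 36·36 = 1296 ≡ 36. So 3^20 ≡ 36 (mod 45).
f(6): Repeated squaring mod 45: 6^1 ≡ 6, 6^2 ≡ 6² = 36, 6^4 ≡ 36² = 1296 ≡ 36, 6^8 ≡ 36² = 1296 ≡ 36, 6^16 ≡ 36² = 1296 ≡ 36. Since 20 = 16 + 4, 6^20 ≡ 36·36: 36·36 = 1296 ≡ 36. So 6^20 ≡ 36 (mod 45).
So f(3) = f(6) = 36 while 3 ≠ 6, so f is not injective, hence not bijective.
Since f is not bijective, we determine |image(f)|. Computing x^20 mod 45 for each x (by repeated squaring, reducing mod 45 at every step), the values f(0), f(1), …, f(44) are: 0, 1, 31, 36, 16, 25, 36, 31, 1, 36, 10, 31, 36, 16, 16, 0, 31, 1, 36, 1, 40, 36, 16, 16, 36, 40, 1, 36, 1, 31, 0, 16, 16, 36, 31, 10, 36, 1, 31, 36, 25, 16, 36, 31, 1.
The distinct values are {0, 1, 10, 16, 25, 31, 36, 40}; there are 8 of them.

8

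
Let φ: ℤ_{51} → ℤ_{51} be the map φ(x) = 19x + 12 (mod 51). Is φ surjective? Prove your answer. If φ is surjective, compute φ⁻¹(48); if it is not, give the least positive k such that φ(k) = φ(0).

18

Since gcd(19, 51) = 1, 19 is invertible modulo 51. Euclid's algorithm: 51 = 2·19 + 13, 19 = 1·13 + 6, 13 = 2·6 + 1; back-substituting gives 1 = 43·19 − 16·51, so 19⁻¹ ≡ 43 (mod 51).
Then y ↦ 43(y − 12) is a two-sided inverse to φ, so every y ∈ ℤ_{51} has a preimage.
Therefore φ is surjective.
Since φ is surjective, we compute φ⁻¹(48): solve 19x + 12 ≡ 48 (mod 51), i.e. 19x ≡ 36 (mod 51).
Multiplying by 19⁻¹ = 43 gives x ≡ 43·36 = 1548 = 30·51 + 18 ≡ 18 (mod 51).
Check: φ(18) = 19·18 + 12 = 354 = 6·51 + 48 ≡ 48 (mod 51).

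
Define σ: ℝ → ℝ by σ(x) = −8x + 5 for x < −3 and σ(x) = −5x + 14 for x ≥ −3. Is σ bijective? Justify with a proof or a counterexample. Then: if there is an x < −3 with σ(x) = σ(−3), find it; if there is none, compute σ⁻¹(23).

Both pieces are strictly decreasing (slopes −8 and −5), so each is injective on its own interval.
The left piece maps (−∞, −3) onto (29, ∞); the right piece maps [−3, ∞) onto (−∞, 29].
Since 29 = 29, the images partition ℝ: σ is injective and surjective, hence bijective.
Because the two images are disjoint, no x < −3 has σ(x) = σ(−3), so we compute σ⁻¹(23): 23 lies in (−∞, 29], so solve −5x + 14 = 23: x = (23 − 14)/(−5) = −9/5.

-9/5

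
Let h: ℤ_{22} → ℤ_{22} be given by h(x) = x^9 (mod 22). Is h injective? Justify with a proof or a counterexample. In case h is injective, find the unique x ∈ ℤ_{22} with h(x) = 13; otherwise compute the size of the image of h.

17

Computing x^9 mod 22 for each x (by repeated squaring, reducing mod 22 at every step), the values h(0), h(1), …, h(21) are: 0, 1, 6, 15, 14, 9, 2, 19, 18, 5, 10, 11, 12, 17, 4, 3, 20, 13, 8, 7, 16, 21.
Every element of ℤ_{22} appears exactly once in this list, so h is a bijection, and in particular injective.
Since h is injective, we read off the preimage of 13 from the same table: h(17) = 13, so h⁻¹(13) = 17.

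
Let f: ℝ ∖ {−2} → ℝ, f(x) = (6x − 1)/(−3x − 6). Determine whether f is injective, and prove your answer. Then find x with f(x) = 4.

-23/18

Suppose f(x_1) = f(x_2). Cross-multiplying: (6x_1 − 1)(−3x_2 − 6) = (6x_2 − 1)(−3x_1 − 6).
Expanding both sides and cancelling the symmetric terms leaves −39·(x_1 − x_2) = 0. Since −39 ≠ 0, x_1 = x_2. Hence f is injective.
Solving f(x) = 4: cross-multiplying gives 6x − 1 = 4(−3x − 6), which rearranges to 18x = −23, so x = −23/18.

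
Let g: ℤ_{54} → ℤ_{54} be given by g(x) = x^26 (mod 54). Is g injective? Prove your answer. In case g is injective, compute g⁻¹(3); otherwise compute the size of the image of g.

g(0) = 0^26 = 0.
g(6): Repeated squaring mod 54: 6^1 ≡ 6, 6^2 ≡ 6² = 36, 6^4 ≡ 36² = 1296 ≡ 0, 6^8 ≡ 0² = 0, 6^16 ≡ 0² = 0. Since 26 = 16 + 8 + 2, 6^26 ≡ 0·0·36: 0·0 = 0, then 0·36 = 0. So 6^26 ≡ 0 (mod 54).
So g(0) = g(6) = 0 while 0 ≠ 6, hence g is not injective.
Since g is not injective, we determine |image(g)|. Computing x^26 mod 54 for each x (by repeated squaring, reducing mod 54 at every step), the values g(0), g(1), …, g(53) are: 0, 1, 40, 27, 34, 43, 0, 31, 10, 27, 46, 49, 0, 25, 52, 27, 22, 19, 0, 37, 4, 27, 16, 7, 0, 13, 28, 27, 28, 13, 0, 7, 16, 27, 4, 37, 0, 19, 22, 27, 52, 25, 0, 49, 46, 27, 10, 31, 0, 43, 34, 27, 40, 1.
The distinct values are {0, 1, 4, 7, 10, 13, 16, 19, 22, 25, 27, 28, 31, 34, 37, 40, 43, 46, 49, 52}; there are 20 of them.

20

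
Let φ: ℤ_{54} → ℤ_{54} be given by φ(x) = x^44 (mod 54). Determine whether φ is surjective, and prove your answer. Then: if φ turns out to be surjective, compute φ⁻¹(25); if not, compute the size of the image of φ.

20

φ(0) = 0^44 = 0.
φ(6): Repeated squaring mod 54: 6^1 ≡ 6, 6^2 ≡ 6² = 36, 6^4 ≡ 36² = 1296 ≡ 0, 6^8 ≡ 0² = 0, 6^16 ≡ 0² = 0, 6^32 ≡ 0² = 0. Since 44 = 32 + 8 + 4, 6^44 ≡ 0·0·0: 0·0 = 0, then 0·0 = 0. So 6^44 ≡ 0 (mod 54).
So φ(0) = φ(6) = 0 while 0 ≠ 6, so φ is not injective.
A non-injective map from the 54-element set ℤ_{54} to itself takes at most 53 distinct values, so it cannot be surjective. So φ is not surjective.
Since φ is not surjective, we determine |image(φ)|. Computing x^44 mod 54 for each x (by repeated squaring, reducing mod 54 at every step), the values φ(0), φ(1), …, φ(53) are: 0, 1, 40, 27, 34, 43, 0, 31, 10, 27, 46, 49, 0, 25, 52, 27, 22, 19, 0, 37, 4, 27, 16, 7, 0, 13, 28, 27, 28, 13, 0, 7, 16, 27, 4, 37, 0, 19, 22, 27, 52, 25, 0, 49, 46, 27, 10, 31, 0, 43, 34, 27, 40, 1.
The distinct values are {0, 1, 4, 7, 10, 13, 16, 19, 22, 25, 27, 28, 31, 34, 37, 40, 43, 46, 49, 52}; there are 20 of them.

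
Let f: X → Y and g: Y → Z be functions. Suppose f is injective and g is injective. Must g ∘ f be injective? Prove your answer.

injective

Suppose (g ∘ f)(x_1) = (g ∘ f)(x_2), i.e. g(f(x_1)) = g(f(x_2)).
Since g is injective, f(x_1) = f(x_2). Since f is injective, x_1 = x_2. So g ∘ f is injective.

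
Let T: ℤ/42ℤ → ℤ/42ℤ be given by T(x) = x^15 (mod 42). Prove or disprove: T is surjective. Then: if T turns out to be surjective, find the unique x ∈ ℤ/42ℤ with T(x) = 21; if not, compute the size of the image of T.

T(2): Repeated squaring mod 42: 2^1 ≡ 2, 2^2 ≡ 2² = 4, 2^4 ≡ 4² = 16, 2^8 ≡ 16² = 256 ≡ 4. Since 15 = 8 + 4 + 2 + 1, 2^15 ≡ 4·16·4·2: 4·16 = 64 ≡ 22, then 22·4 = 88 ≡ 4, then 4·2 = 8. So 2^15 ≡ 8 (mod 42).
T(8): Repeated squaring mod 42: 8^1 ≡ 8, 8^2 ≡ 8² = 64 ≡ 22, 8^4 ≡ 22² = 484 ≡ 22, 8^8 ≡ 22² = 484 ≡ 22. Since 15 = 8 + 4 + 2 + 1, 8^15 ≡ 22·22·22·8: 22·22 = 484 ≡ 22, then 22·22 = 484 ≡ 22, then 22·8 = 176 ≡ 8. So 8^15 ≡ 8 (mod 42).
So T(2) = T(8) = 8 while 2 ≠ 8, hence T is not injective.
A non-injective map from the 42-element set ℤ/42ℤ to itself takes at most 41 distinct values, so it cannot be surjective. Hence T is not surjective.
Since T is not surjective, we determine |image(T)|. Computing x^15 mod 42 for each x (by repeated squaring, reducing mod 42 at every step), the values T(0), T(1), …, T(41) are: 0, 1, 8, 27, 22, 41, 6, 7, 8, 15, 34, 29, 6, 13, 14, 15, 22, 41, 36, 13, 20, 21, 22, 29, 6, 1, 20, 27, 28, 29, 36, 13, 8, 27, 34, 35, 36, 1, 20, 15, 34, 41.
The distinct values are {0, 1, 6, 7, 8, 13, 14, 15, 20, 21, 22, 27, 28, 29, 34, 35, 36, 41}; there are 18 of them.

18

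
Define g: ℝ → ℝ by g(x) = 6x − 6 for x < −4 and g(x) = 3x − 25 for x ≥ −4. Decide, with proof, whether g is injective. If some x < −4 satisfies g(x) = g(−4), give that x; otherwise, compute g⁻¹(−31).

-31/6

Both pieces are strictly increasing (slopes 6 and 3), so each is injective on its own interval.
The left piece maps (−∞, −4) onto (−∞, −30); the right piece maps [−4, ∞) onto [−37, ∞).
These images overlap. In particular g(−4) = −37 (right piece), and solving 6x − 6 = −37 on the left piece gives x = −31/6 < −4.
So g(−31/6) = g(−4) with −31/6 ≠ −4, and g is not injective. This x = −31/6 is the requested value below −4.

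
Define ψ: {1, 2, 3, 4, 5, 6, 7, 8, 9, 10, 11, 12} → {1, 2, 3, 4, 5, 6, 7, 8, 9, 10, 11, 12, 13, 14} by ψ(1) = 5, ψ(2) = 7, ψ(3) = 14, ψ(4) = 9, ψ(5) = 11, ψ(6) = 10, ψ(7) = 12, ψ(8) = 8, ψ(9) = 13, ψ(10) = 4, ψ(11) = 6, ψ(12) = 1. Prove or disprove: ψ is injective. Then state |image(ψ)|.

12

The values ψ(1), …, ψ(12) are 5, 7, 14, 9, 11, 10, 12, 8, 13, 4, 6, 1 — all distinct.
So ψ(s) = ψ(t) only when s = t, and ψ is injective.
The image of ψ is {1, 4, 5, 6, 7, 8, 9, 10, 11, 12, 13, 14}, which has 12 elements.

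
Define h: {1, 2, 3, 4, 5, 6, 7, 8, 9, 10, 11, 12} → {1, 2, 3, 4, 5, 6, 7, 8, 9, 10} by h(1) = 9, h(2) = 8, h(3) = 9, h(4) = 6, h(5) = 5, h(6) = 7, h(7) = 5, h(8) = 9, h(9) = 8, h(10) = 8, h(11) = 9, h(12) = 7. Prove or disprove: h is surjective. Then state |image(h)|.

No element maps to 1, so h is not surjective.
The image of h is {5, 6, 7, 8, 9}, which has 5 elements.

5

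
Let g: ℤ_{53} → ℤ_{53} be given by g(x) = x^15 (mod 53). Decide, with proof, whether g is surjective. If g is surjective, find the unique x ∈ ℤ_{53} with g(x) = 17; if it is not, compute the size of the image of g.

Since 53 is prime, the nonzero elements of ℤ_{53} form a cyclic group of order 52.
As gcd(15, 52) = 1, raising to the 15th power is a bijection on this group: if s^15 ≡ t^15 then (st^{−1})^15 = 1, and the only element of order dividing gcd(15, 52) = 1 is 1, so s = t.
With g(0) = 0 this makes g injective on all of ℤ_{53}, hence bijective (finite equal-size domain and codomain). In particular g is surjective.
Since g is surjective, we find the preimage of 17. The inverse of x ↦ x^15 on (ℤ_{53})^× is x ↦ x^7, because 15·7 = 105 = 2·52 + 1 ≡ 1 (mod 52) and x^{52} = 1 for x ≠ 0 (Fermat). So g⁻¹(17) = 17^7 mod 53.
Repeated squaring mod 53: 17^1 ≡ 17, 17^2 ≡ 17² = 289 ≡ 24, 17^4 ≡ 24² = 576 ≡ 46. Since 7 = 4 + 2 + 1, 17^7 ≡ 46·24·17: 46·24 = 1104 ≡ 44, then 44·17 = 748 ≡ 6. So 17^7 ≡ 6 (mod 53).
Hence g⁻¹(17) = 6.

6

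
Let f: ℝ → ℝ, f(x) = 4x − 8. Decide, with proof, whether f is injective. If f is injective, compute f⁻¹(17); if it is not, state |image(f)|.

25/4

Suppose f(x_1) = f(x_2). Then 4x_1 − 8 = 4x_2 − 8, hence 4x_1 = 4x_2, therefore x_1 = x_2.
Therefore f is injective.
Since f is injective, we compute f⁻¹(17) = (17 + 8)/4 = 25/4.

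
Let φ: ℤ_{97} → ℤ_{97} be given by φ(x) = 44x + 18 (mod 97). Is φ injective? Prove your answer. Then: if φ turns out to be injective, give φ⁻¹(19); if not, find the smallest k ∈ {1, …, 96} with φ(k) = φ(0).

86

Recall that injectivity means: for all a, b in the domain, φ(a) = φ(b) implies a = b.
Suppose φ(a) = φ(b) in ℤ_{97}. Then 44a + 18 ≡ 44b + 18 (mod 97), so 44(a − b) ≡ 0 (mod 97).
Since gcd(44, 97) = 1, 44 is invertible modulo 97, therefore a − b ≡ 0 (mod 97), i.e. a = b.
Hence φ is injective.
We now compute 44⁻¹ mod 97 explicitly. Euclid's algorithm: 97 = 2·44 + 9, 44 = 4·9 + 8, 9 = 1·8 + 1; back-substituting gives 1 = 86·44 − 39·97, so 44⁻¹ ≡ 86 (mod 97).
Since φ is injective, we compute φ⁻¹(19): solve 44x + 18 ≡ 19 (mod 97), i.e. 44x ≡ 1 (mod 97).
Multiplying by 44⁻¹ = 86 gives x ≡ 86·1 = 86 ≡ 86 (mod 97).
Check: φ(86) = 44·86 + 18 = 3802 = 39·97 + 19 ≡ 19 (mod 97).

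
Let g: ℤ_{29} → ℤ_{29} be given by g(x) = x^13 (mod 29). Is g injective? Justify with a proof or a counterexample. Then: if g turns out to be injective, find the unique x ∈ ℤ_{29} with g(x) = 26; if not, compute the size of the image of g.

Since 29 is prime, the nonzero elements of ℤ_{29} form a cyclic group of order 28.
As gcd(13, 28) = 1, raising to the 13th power is a bijection on this group: if u^13 ≡ v^13 then (uv^{−1})^13 = 1, and the only element of order dividing gcd(13, 28) = 1 is 1, so u = v.
With g(0) = 0 this makes g injective on all of ℤ_{29}, hence bijective (finite equal-size domain and codomain). In particular g is injective.
Since g is injective, we find the preimage of 26. The inverse of x ↦ x^13 on (ℤ_{29})^× is x ↦ x^13, because 13·13 = 169 = 6·28 + 1 ≡ 1 (mod 28) and x^{28} = 1 for x ≠ 0 (Fermat). So g⁻¹(26) = 26^13 mod 29.
Repeated squaring mod 29: 26^1 ≡ 26, 26^2 ≡ 26² = 676 ≡ 9, 26^4 ≡ 9² = 81 ≡ 23, 26^8 ≡ 23² = 529 ≡ 7. Since 13 = 8 + 4 + 1, 26^13 ≡ 7·23·26: 7·23 = 161 ≡ 16, then 16·26 = 416 ≡ 10. So 26^13 ≡ 10 (mod 29).
Hence g⁻¹(26) = 10.

10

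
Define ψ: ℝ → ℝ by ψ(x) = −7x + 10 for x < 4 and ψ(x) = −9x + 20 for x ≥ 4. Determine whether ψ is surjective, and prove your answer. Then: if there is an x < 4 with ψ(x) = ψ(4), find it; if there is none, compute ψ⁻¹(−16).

26/7

Both pieces are strictly decreasing (slopes −7 and −9), so each is injective on its own interval.
The left piece maps (−∞, 4) onto (−18, ∞); the right piece maps [4, ∞) onto (−∞, −16].
The union (−18, ∞) ∪ (−∞, −16] covers ℝ, so ψ is surjective.
For the follow-up: the images overlap, so an x < 4 with ψ(x) = ψ(4) exists. ψ(4) = −16; solving −7x + 10 = −16 for x < 4 gives x = (−16 − 10)/(−7) = 26/7.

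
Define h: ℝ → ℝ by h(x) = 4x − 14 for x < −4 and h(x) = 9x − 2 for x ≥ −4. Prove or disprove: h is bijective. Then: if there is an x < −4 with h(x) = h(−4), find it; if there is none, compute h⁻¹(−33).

-6

Both pieces are strictly increasing (slopes 4 and 9), so each is injective on its own interval.
The left piece maps (−∞, −4) onto (−∞, −30); the right piece maps [−4, ∞) onto [−38, ∞).
These images overlap. In particular h(−4) = −38 (right piece), and solving 4x − 14 = −38 on the left piece gives x = −6 < −4.
So h(−6) = h(−4) with −6 ≠ −4, and h is not injective, hence not bijective. This x = −6 is the requested value below −4.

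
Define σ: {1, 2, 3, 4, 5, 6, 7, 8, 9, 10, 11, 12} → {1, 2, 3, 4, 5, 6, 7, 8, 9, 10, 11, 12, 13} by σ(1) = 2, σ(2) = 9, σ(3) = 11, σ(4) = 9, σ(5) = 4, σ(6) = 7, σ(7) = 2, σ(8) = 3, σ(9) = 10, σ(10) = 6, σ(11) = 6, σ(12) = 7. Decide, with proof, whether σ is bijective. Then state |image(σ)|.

σ(2) = 9 = σ(4) with 2 ≠ 4, so σ is not injective, hence not bijective.
The image of σ is {2, 3, 4, 6, 7, 9, 10, 11}, which has 8 elements.

8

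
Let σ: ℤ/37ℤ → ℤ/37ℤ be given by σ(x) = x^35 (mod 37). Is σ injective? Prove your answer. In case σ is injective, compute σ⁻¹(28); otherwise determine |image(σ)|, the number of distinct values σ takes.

4

Since 37 is prime, the nonzero elements of ℤ/37ℤ form a cyclic group of order 36.
As gcd(35, 36) = 1, raising to the 35th power is a bijection on this group: if s^35 ≡ t^35 then (st^{−1})^35 = 1, and the only element of order dividing gcd(35, 36) = 1 is 1, so s = t.
With σ(0) = 0 this makes σ injective on all of ℤ/37ℤ, hence bijective (finite equal-size domain and codomain). In particular σ is injective.
Since σ is injective, we find the preimage of 28. The inverse of x ↦ x^35 on (ℤ/37ℤ)^× is x ↦ x^35, because 35·35 = 1225 = 34·36 + 1 ≡ 1 (mod 36) and x^{36} = 1 for x ≠ 0 (Fermat). So σ⁻¹(28) = 28^35 mod 37.
Repeated squaring mod 37: 28^1 ≡ 28, 28^2 ≡ 28² = 784 ≡ 7, 28^4 ≡ 7² = 49 ≡ 12, 28^8 ≡ 12² = 144 ≡ 33, 28^16 ≡ 33² = 1089 ≡ 16, 28^32 ≡ 16² = 256 ≡ 34. Since 35 = 32 + 2 + 1, 28^35 ≡ 34·7·28: 34·7 = 238 ≡ 16, then 16·28 = 448 ≡ 4. So 28^35 ≡ 4 (mod 37).
Hence σ⁻¹(28) = 4.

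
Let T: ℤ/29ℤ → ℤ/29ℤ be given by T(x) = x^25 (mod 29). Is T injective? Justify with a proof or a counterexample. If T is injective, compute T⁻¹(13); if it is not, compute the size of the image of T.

Since 29 is prime, the nonzero elements of ℤ/29ℤ form a cyclic group of order 28.
As gcd(25, 28) = 1, raising to the 25th power is a bijection on this group: if u^25 ≡ v^25 then (uv^{−1})^25 = 1, and the only element of order dividing gcd(25, 28) = 1 is 1, so u = v.
With T(0) = 0 this makes T injective on all of ℤ/29ℤ, hence bijective (finite equal-size domain and codomain). In particular T is injective.
Since T is injective, we find the preimage of 13. The inverse of x ↦ x^25 on (ℤ/29ℤ)^× is x ↦ x^9, because 25·9 = 225 = 8·28 + 1 ≡ 1 (mod 28) and x^{28} = 1 for x ≠ 0 (Fermat). So T⁻¹(13) = 13^9 mod 29.
Repeated squaring mod 29: 13^1 ≡ 13, 13^2 ≡ 13² = 169 ≡ 24, 13^4 ≡ 24² = 576 ≡ 25, 13^8 ≡ 25² = 625 ≡ 16. Since 9 = 8 + 1, 13^9 ≡ 16·13: 16·13 = 208 ≡ 5. So 13^9 ≡ 5 (mod 29).
Hence T⁻¹(13) = 5.

5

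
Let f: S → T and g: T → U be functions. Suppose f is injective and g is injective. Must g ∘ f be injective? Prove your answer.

Suppose (g ∘ f)(x_1) = (g ∘ f)(x_2), i.e. g(f(x_1)) = g(f(x_2)).
Since g is injective, f(x_1) = f(x_2). Since f is injective, x_1 = x_2. Thus g ∘ f is injective.

injective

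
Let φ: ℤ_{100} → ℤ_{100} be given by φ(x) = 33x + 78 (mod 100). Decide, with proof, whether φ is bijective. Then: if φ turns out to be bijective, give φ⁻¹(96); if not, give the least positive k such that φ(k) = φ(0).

If φ(a) = φ(b), then 33a ≡ 33b (mod 100). Because gcd(33, 100) = 1, we may cancel 33 to get a ≡ b (mod 100).
We now compute 33⁻¹ mod 100 explicitly. Euclid's algorithm: 100 = 3·33 + 1; back-substituting gives 1 = 97·33 − 32·100, so 33⁻¹ ≡ 97 (mod 100).
For any y ∈ ℤ_{100}, x = 97(y − 78) mod 100 satisfies φ(x) = 33·97(y − 78) + 78 ≡ y (since 33·97 ≡ 1 mod 100). So every y has a preimage.
Therefore φ is bijective.
Since φ is bijective, we compute φ⁻¹(96): solve 33x + 78 ≡ 96 (mod 100), i.e. 33x ≡ 18 (mod 100).
Multiplying by 33⁻¹ = 97 gives x ≡ 97·18 = 1746 = 17·100 + 46 ≡ 46 (mod 100).
Check: φ(46) = 33·46 + 78 = 1596 = 15·100 + 96 ≡ 96 (mod 100).

46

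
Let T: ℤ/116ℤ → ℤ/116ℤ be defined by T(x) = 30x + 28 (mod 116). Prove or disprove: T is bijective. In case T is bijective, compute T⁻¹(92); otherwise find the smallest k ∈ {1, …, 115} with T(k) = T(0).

58

We have gcd(30, 116) = 2 > 1. Taking x_1 = 0 and x_2 = 58: T(0) = 28 and T(58) = 30·58 + 28 = 1768 ≡ 28 (mod 116).
So T(0) = T(58) while 0 ≠ 58, thus T is not injective, hence not bijective.
Since T is not bijective, we find the least positive k with T(k) = T(0): this means 30k ≡ 0 (mod 116), i.e. 116 ∣ 30k. Since gcd(30, 116) = 2, dividing through by 2 this holds exactly when 58 ∣ 15k, and as gcd(15, 58) = 1, exactly when 58 ∣ k.
The smallest positive such k is 58.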